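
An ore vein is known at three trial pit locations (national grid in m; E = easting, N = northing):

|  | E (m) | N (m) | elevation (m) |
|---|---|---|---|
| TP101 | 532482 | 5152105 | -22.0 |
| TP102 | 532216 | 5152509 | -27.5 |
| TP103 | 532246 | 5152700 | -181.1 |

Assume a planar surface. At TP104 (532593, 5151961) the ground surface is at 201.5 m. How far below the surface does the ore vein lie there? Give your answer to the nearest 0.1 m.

Two edge vectors: TP101→TP102 = (-266, 404, -5.5), TP101→TP103 = (-236, 595, -159.1).
Normal n = (TP101→TP102) × (TP101→TP103) = (-61003.9, -41022.6, -62926).
So ∂z/∂E = −n_x/n_z = −0.969454597 and ∂z/∂N = −n_y/n_z = −0.651918126.
Intercept c from TP101: -22 + 516217.12 + 3358750.64 = 3874945.76.
At (532593, 5151961): z_contact = −516324.73 − 3358656.76 + 3874945.76 = -35.73 m.
Depth below ground = 201.5 − (-35.73) = 237.2 m.

237.2 m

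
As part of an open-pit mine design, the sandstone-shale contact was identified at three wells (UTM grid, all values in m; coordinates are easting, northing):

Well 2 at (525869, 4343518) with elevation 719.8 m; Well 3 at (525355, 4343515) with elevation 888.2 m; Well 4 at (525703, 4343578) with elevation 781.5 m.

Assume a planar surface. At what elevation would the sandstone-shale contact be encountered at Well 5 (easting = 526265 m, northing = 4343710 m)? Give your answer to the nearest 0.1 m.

Let the plane be z = a·easting + b·northing + c.
Well 3−Well 2: −514a − 3b = 168.4;  Well 4−Well 2: −166a + 60b = 61.7.
Solving gives a = −0.328326632, b = 0.119962984.
Then c = 719.8 − a·525869 − b·4343518 = −347684.78.
At (526265, 4343710): z = −172786.8 + 521084.4 − 347684.78 = 612.8 m.

612.8 m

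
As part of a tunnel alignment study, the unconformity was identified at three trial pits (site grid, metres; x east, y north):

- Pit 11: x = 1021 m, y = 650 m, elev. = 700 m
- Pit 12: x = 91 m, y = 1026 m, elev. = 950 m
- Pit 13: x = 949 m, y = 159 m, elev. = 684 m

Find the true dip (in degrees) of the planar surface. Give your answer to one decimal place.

14.1°

Two edge vectors: Pit 11→Pit 12 = (-930, 376, 250), Pit 11→Pit 13 = (-72, -491, -16).
Normal n = (Pit 11→Pit 12) × (Pit 11→Pit 13) = (116734, -32880, 483702).
So ∂z/∂x = −n_x/n_z = −0.24133 and ∂z/∂y = −n_y/n_z = 0.06798.
Gradient magnitude |∇z| = √(a² + b²) = √(0.05824 + 0.00462) = 0.25073.
True dip = arctan(0.25073) = 14.1°, dipping toward ESE (azimuth ≈ 106°).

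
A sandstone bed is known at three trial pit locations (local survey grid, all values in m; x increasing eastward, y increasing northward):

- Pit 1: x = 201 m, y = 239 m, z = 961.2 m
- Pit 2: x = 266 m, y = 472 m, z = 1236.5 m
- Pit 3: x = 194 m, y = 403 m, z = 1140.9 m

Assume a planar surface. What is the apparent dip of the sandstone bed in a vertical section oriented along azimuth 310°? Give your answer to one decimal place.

Let the plane be z = a·x + b·y + c.
Pit 2−Pit 1: 65a + 233b = 275.3;  Pit 3−Pit 1: −7a + 164b = 179.7.
Solving gives a = 0.26679, b = 1.10712.
Unit vector along 310° is (sin 310°, cos 310°) = (-0.7660, 0.6428).
Slope in that direction = a·(-0.7660) + b·(0.6428) = 0.50727.
Apparent dip = arctan|0.50727| = 26.9° (true dip is 48.7°, so apparent ≤ true as expected).

26.9°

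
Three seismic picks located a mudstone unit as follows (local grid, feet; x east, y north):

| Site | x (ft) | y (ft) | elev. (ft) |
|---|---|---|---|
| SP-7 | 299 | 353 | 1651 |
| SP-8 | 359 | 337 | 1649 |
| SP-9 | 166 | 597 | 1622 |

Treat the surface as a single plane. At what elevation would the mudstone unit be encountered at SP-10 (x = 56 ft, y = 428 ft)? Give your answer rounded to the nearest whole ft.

Let the plane be z = a·x + b·y + c.
SP-8−SP-7: 60a − 16b = −2;  SP-9−SP-7: −133a + 244b = −29.
Solving gives a = −0.07609, b = −0.16033.
Then c = 1651 − a·299 − b·353 = 1730.35.
At (56, 428): z = −4.3 − 68.6 + 1730.35 = 1657.5 ft.

1657 ft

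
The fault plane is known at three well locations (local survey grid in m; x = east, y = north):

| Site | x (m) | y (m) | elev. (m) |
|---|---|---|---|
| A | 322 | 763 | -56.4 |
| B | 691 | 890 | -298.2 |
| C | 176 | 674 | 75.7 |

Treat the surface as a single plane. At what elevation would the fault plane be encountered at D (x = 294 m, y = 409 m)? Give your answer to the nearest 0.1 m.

Let the plane be z = a·x + b·y + c.
B−A: 369a + 127b = −241.8;  C−A: −146a − 89b = 132.1.
Solving gives a = −0.33174, b = −0.94007.
Then c = -56.4 − a·322 − b·763 = 767.69.
At (294, 409): z = −97.5 − 384.5 + 767.69 = 285.7 m.

285.7 m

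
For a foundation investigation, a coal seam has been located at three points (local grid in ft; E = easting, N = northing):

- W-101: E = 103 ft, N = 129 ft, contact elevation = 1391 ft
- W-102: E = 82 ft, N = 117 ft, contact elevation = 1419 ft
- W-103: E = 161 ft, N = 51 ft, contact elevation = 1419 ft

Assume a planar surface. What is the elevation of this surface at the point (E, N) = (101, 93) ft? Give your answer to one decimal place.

1426.7 ft

Let the plane be z = a·E + b·N + c.
W-102−W-101: −21a − 12b = 28;  W-103−W-101: 58a − 78b = 28.
Solving gives a = −0.79177, b = −0.94773.
Then c = 1391 − a·103 − b·129 = 1594.81.
At (101, 93): z = −80.0 − 88.1 + 1594.81 = 1426.7 ft.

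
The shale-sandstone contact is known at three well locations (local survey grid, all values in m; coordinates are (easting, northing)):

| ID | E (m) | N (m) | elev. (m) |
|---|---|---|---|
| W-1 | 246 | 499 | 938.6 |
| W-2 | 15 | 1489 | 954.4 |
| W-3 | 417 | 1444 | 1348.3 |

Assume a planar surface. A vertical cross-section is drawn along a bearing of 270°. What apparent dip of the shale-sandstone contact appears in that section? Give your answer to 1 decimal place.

Let the plane be z = a·E + b·N + c.
W-2−W-1: −231a + 990b = 15.8;  W-3−W-1: 171a + 945b = 409.7.
Solving gives a = 1.00796, b = 0.25115.
Unit vector along 270° is (sin 270°, cos 270°) = (-1.0000, -0.0000).
Slope in that direction = a·(-1.0000) + b·(-0.0000) = −1.00796.
Apparent dip = arctan|1.00796| = 45.2° (true dip is 46.1°, so apparent ≤ true as expected).

45.2°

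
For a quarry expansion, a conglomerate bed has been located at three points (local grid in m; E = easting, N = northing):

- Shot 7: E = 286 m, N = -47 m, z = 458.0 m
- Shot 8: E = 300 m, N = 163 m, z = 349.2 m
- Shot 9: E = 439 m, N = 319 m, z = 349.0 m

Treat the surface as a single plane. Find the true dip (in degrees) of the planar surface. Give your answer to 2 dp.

40.05°

Two edge vectors: Shot 7→Shot 8 = (14, 210, -108.8), Shot 7→Shot 9 = (153, 366, -109).
Normal n = (Shot 7→Shot 8) × (Shot 7→Shot 9) = (16930.8, -15120.4, -27006).
So ∂z/∂E = −n_x/n_z = 0.62693 and ∂z/∂N = −n_y/n_z = −0.55989.
Gradient magnitude |∇z| = √(a² + b²) = √(0.39304 + 0.31348) = 0.84054.
True dip = arctan(0.84054) = 40.05°, dipping toward NW (azimuth ≈ 312°).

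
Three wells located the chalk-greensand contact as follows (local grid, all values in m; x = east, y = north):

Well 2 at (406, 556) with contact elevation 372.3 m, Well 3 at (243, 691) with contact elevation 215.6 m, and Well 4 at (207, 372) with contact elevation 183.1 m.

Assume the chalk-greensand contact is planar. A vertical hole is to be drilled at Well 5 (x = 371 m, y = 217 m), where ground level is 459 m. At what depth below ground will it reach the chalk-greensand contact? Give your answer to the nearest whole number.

Two edge vectors: Well 2→Well 3 = (-163, 135, -156.7), Well 2→Well 4 = (-199, -184, -189.2).
Normal n = (Well 2→Well 3) × (Well 2→Well 4) = (-54374.8, 343.7, 56857).
So ∂z/∂x = −n_x/n_z = 0.95634 and ∂z/∂y = −n_y/n_z = −0.00604.
Intercept c from Well 2: 372.3 − 388.28 + 3.36 = −12.61.
At (371, 217): z_contact = 354.8 − 1.3 − 12.61 = 340.9 m.
Depth below ground = 459 − 340.9 = 118 m.

118 m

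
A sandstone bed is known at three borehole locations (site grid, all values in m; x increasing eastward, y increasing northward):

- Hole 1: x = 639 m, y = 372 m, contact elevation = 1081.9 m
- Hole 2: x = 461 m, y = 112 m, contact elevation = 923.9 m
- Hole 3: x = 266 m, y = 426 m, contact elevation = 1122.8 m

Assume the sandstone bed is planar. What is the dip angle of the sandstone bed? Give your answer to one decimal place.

Two edge vectors: Hole 1→Hole 2 = (-178, -260, -158), Hole 1→Hole 3 = (-373, 54, 40.9).
Normal n = (Hole 1→Hole 2) × (Hole 1→Hole 3) = (-2102, 66214.2, -106592).
So ∂z/∂x = −n_x/n_z = −0.01972 and ∂z/∂y = −n_y/n_z = 0.62119.
Gradient magnitude |∇z| = √(a² + b²) = √(0.00039 + 0.38588) = 0.62151.
True dip = arctan(0.62151) = 31.9°, dipping toward S (azimuth ≈ 178°).

31.9°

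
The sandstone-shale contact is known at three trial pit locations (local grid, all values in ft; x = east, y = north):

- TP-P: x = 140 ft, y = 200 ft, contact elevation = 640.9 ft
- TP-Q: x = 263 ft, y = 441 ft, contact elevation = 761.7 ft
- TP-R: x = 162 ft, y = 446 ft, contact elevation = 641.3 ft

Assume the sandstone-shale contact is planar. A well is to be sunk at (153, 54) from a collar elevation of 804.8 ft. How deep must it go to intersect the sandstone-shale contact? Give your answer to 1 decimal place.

Two edge vectors: TP-P→TP-Q = (123, 241, 120.8), TP-P→TP-R = (22, 246, 0.4).
Normal n = (TP-P→TP-Q) × (TP-P→TP-R) = (-29620.4, 2608.4, 24956).
So ∂z/∂x = −n_x/n_z = 1.18690 and ∂z/∂y = −n_y/n_z = −0.10452.
Intercept c from TP-P: 640.9 − 166.17 + 20.90 = 495.64.
At (153, 54): z_contact = 181.60 − 5.64 + 495.64 = 671.59 ft.
Depth below ground = 804.8 − 671.59 = 133.2 ft.

133.2 ft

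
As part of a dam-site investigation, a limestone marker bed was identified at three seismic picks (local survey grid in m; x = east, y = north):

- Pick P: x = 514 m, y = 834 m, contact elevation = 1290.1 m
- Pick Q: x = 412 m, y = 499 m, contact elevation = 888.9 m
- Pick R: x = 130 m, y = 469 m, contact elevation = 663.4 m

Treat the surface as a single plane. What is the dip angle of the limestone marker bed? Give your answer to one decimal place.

Let the plane be z = a·x + b·y + c.
Pick Q−Pick P: −102a − 335b = −401.2;  Pick R−Pick P: −384a − 365b = −626.7.
Solving gives a = 0.69474, b = 0.98608.
Gradient magnitude |∇z| = √(a² + b²) = √(0.48267 + 0.97235) = 1.20624.
True dip = arctan(1.20624) = 50.3°, dipping toward SW (azimuth ≈ 215°).

50.3°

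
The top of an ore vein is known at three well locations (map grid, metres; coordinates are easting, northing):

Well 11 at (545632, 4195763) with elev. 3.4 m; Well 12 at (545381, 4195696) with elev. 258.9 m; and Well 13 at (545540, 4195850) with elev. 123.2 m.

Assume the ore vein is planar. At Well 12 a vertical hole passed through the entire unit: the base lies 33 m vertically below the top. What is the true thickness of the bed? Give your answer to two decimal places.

22.14 m

Let the plane be z = a·easting + b·northing + c.
Well 12−Well 11: −251a − 67b = 255.5;  Well 13−Well 11: −92a + 87b = 119.8.
Solving gives a = −1.08050, b = 0.23441.
|∇z| = √(a²+b²) = 1.10564, so dip δ = arctan(1.10564) = 47.87°.
True thickness = vertical thickness × cos δ = 33 × cos 47.87° = 22.14 m.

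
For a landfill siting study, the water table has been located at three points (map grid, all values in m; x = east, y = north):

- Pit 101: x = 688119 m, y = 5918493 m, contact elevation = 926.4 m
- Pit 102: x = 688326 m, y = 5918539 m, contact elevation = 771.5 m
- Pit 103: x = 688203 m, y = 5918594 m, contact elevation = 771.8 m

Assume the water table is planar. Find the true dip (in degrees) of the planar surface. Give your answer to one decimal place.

50.7°

Let the plane be z = a·x + b·y + c.
Pit 102−Pit 101: 207a + 46b = −154.9;  Pit 103−Pit 101: 84a + 101b = −154.6.
Solving gives a = −0.50069, b = −1.11428.
Gradient magnitude |∇z| = √(a² + b²) = √(0.25069 + 1.24161) = 1.22160.
True dip = arctan(1.22160) = 50.7°, dipping toward NNE (azimuth ≈ 024°).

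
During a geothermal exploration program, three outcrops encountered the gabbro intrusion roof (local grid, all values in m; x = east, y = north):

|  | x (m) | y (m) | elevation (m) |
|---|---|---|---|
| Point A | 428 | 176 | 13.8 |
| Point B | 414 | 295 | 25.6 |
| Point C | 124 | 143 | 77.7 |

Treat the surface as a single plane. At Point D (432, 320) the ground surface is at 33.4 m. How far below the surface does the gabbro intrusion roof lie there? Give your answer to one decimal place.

9.9 m

Let the plane be z = a·x + b·y + c.
Point B−Point A: −14a + 119b = 11.8;  Point C−Point A: −304a − 33b = 63.9.
Solving gives a = −0.21818, b = 0.07349.
Then c = 13.8 − a·428 − b·176 = 94.24.
At (432, 320): z_contact = −94.25 + 23.52 + 94.24 = 23.51 m.
Depth below ground = 33.4 − 23.51 = 9.9 m.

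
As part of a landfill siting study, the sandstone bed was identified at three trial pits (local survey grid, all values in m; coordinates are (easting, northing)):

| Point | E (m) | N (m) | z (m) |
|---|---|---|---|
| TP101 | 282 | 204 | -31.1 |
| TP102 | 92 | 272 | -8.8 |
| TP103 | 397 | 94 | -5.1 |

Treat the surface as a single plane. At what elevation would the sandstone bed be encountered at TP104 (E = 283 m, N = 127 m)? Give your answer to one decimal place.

Two edge vectors: TP101→TP102 = (-190, 68, 22.3), TP101→TP103 = (115, -110, 26).
Normal n = (TP101→TP102) × (TP101→TP103) = (4221, 7504.5, 13080).
So ∂z/∂E = −n_x/n_z = −0.32271 and ∂z/∂N = −n_y/n_z = −0.57374.
Intercept c from TP101: -31.1 + 91.00 + 117.04 = 176.95.
At (283, 127): z = −91.3 − 72.9 + 176.95 = 12.8 m.

12.8 m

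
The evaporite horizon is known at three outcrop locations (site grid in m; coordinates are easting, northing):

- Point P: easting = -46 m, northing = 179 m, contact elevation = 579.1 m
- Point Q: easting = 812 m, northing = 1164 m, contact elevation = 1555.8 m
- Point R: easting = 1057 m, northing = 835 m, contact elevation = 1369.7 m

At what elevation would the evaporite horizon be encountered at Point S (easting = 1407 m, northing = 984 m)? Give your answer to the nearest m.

1575 m

Let the plane be z = a·easting + b·northing + c.
Point Q−Point P: 858a + 985b = 976.7;  Point R−Point P: 1103a + 656b = 790.6.
Solving gives a = 0.26361, b = 0.76196.
Then c = 579.1 − a·-46 − b·179 = 454.84.
At (1407, 984): z = 370.9 + 749.8 + 454.84 = 1575.5 m.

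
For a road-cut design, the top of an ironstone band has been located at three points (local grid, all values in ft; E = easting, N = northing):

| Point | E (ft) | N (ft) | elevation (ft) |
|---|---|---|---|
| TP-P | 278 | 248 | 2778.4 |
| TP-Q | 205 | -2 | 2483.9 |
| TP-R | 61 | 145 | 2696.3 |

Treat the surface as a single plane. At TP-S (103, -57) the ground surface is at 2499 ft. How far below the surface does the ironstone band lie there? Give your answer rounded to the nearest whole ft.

62 ft

Let the plane be z = a·E + b·N + c.
TP-Q−TP-P: −73a − 250b = −294.5;  TP-R−TP-P: −217a − 103b = −82.1.
Solving gives a = −0.20989, b = 1.23929.
Then c = 2778.4 − a·278 − b·248 = 2529.41.
At (103, -57): z_contact = −21.6 − 70.6 + 2529.41 = 2437.1 ft.
Depth below ground = 2499 − 2437.1 = 62 ft.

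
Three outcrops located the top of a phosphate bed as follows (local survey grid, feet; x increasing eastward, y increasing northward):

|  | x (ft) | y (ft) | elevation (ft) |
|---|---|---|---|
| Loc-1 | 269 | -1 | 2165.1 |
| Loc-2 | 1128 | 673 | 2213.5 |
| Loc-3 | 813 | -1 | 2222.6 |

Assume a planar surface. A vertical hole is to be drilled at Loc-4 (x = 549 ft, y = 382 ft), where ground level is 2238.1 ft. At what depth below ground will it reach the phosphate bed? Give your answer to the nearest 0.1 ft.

67.5 ft

Let the plane be z = a·x + b·y + c.
Loc-2−Loc-1: 859a + 674b = 48.4;  Loc-3−Loc-1: 544a + 0b = 57.5.
Solving gives a = 0.105699, b = −0.062901.
Then c = 2165.1 − a·269 − b·-1 = 2136.60.
At (549, 382): z_contact = 58.03 − 24.03 + 2136.60 = 2170.60 ft.
Depth below ground = 2238.1 − 2170.60 = 67.5 ft.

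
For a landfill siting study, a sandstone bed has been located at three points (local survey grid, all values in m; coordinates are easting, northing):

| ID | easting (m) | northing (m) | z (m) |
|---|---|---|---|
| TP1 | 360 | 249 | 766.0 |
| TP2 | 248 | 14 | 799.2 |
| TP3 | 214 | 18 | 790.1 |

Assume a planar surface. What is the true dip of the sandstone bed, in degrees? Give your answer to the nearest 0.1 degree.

Let the plane be z = a·easting + b·northing + c.
TP2−TP1: −112a − 235b = 33.2;  TP3−TP1: −146a − 231b = 24.1.
Solving gives a = 0.23770, b = −0.25456.
Gradient magnitude |∇z| = √(a² + b²) = √(0.05650 + 0.06480) = 0.34829.
True dip = arctan(0.34829) = 19.2°, dipping toward NW (azimuth ≈ 317°).

19.2°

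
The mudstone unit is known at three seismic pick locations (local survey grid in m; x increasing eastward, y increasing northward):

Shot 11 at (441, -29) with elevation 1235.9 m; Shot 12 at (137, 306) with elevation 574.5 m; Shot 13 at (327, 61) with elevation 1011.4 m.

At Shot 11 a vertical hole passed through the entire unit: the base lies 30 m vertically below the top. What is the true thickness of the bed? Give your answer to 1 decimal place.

16.0 m

Two edge vectors: Shot 11→Shot 12 = (-304, 335, -661.4), Shot 11→Shot 13 = (-114, 90, -224.5).
Normal n = (Shot 11→Shot 12) × (Shot 11→Shot 13) = (-15681.5, 7151.6, 10830).
So ∂z/∂x = −n_x/n_z = 1.44797 and ∂z/∂y = −n_y/n_z = −0.66035.
|∇z| = √(a²+b²) = 1.59144, so dip δ = arctan(1.59144) = 57.86°.
True thickness = vertical thickness × cos δ = 30 × cos 57.86° = 16.0 m.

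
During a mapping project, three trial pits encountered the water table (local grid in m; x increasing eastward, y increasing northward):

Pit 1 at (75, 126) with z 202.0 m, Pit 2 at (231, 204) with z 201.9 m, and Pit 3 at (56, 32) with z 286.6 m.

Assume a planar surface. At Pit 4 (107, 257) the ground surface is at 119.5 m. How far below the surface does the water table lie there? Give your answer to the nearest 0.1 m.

Two edge vectors: Pit 1→Pit 2 = (156, 78, -0.1), Pit 1→Pit 3 = (-19, -94, 84.6).
Normal n = (Pit 1→Pit 2) × (Pit 1→Pit 3) = (6589.4, -13195.7, -13182).
So ∂z/∂x = −n_x/n_z = 0.49988 and ∂z/∂y = −n_y/n_z = −1.00104.
Intercept c from Pit 1: 202 − 37.49 + 126.13 = 290.64.
At (107, 257): z_contact = 53.49 − 257.27 + 290.64 = 86.86 m.
Depth below ground = 119.5 − 86.86 = 32.6 m.

32.6 m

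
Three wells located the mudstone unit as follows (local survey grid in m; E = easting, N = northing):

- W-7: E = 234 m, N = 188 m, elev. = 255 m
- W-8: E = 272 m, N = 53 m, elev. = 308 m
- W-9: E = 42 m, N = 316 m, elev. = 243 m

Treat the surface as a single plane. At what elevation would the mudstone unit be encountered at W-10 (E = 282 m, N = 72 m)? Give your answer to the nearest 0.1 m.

296.8 m

Two edge vectors: W-7→W-8 = (38, -135, 53), W-7→W-9 = (-192, 128, -12).
Normal n = (W-7→W-8) × (W-7→W-9) = (-5164, -9720, -21056).
So ∂z/∂E = −n_x/n_z = −0.24525 and ∂z/∂N = −n_y/n_z = −0.46163.
Intercept c from W-7: 255 + 57.39 + 86.79 = 399.17.
At (282, 72): z = −69.2 − 33.2 + 399.17 = 296.8 m.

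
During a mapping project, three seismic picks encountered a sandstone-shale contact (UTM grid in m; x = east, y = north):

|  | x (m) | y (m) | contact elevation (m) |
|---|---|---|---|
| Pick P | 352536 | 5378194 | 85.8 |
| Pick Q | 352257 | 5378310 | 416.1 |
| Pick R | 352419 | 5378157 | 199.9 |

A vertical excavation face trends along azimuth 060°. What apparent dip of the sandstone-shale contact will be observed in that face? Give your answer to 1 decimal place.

38.0°

Let the plane be z = a·x + b·y + c.
Pick Q−Pick P: −279a + 116b = 330.3;  Pick R−Pick P: −117a − 37b = 114.1.
Solving gives a = −1.06536, b = 0.28505.
Unit vector along 060° is (sin 60°, cos 60°) = (0.8660, 0.5000).
Slope in that direction = a·(0.8660) + b·(0.5000) = −0.78010.
Apparent dip = arctan|0.78010| = 38.0° (true dip is 47.8°, so apparent ≤ true as expected).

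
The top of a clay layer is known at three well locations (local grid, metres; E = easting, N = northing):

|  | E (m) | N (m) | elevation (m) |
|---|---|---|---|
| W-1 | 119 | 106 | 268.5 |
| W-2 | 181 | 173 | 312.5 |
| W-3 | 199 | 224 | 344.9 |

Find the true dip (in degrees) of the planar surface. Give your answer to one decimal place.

31.9°

Two edge vectors: W-1→W-2 = (62, 67, 44), W-1→W-3 = (80, 118, 76.4).
Normal n = (W-1→W-2) × (W-1→W-3) = (-73.2, -1216.8, 1956).
So ∂z/∂E = −n_x/n_z = 0.03742 and ∂z/∂N = −n_y/n_z = 0.62209.
Gradient magnitude |∇z| = √(a² + b²) = √(0.00140 + 0.38699) = 0.62321.
True dip = arctan(0.62321) = 31.9°, dipping toward S (azimuth ≈ 183°).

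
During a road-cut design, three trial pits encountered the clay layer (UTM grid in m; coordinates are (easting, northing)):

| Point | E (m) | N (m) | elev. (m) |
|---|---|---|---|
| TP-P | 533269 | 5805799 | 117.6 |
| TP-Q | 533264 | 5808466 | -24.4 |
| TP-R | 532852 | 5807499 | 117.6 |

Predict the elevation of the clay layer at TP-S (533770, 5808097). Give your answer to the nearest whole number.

-115 m

Two edge vectors: TP-P→TP-Q = (-5, 2667, -142), TP-P→TP-R = (-417, 1700, 0).
Normal n = (TP-P→TP-Q) × (TP-P→TP-R) = (241400, 59214, 1103639).
So ∂z/∂E = −n_x/n_z = −0.21873094 and ∂z/∂N = −n_y/n_z = −0.05365341.
Intercept c from TP-P: 117.6 + 116642.43 + 311500.94 = 428260.97.
At (533770, 5808097): z = −116752.0 − 311624.2 + 428260.97 = -115.3 m.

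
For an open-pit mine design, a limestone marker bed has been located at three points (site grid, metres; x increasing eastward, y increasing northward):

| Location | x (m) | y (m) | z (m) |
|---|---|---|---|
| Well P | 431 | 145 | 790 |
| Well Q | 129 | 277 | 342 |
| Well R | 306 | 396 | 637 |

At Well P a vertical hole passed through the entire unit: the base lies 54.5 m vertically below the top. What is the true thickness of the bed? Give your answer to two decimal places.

29.35 m

Let the plane be z = a·x + b·y + c.
Well Q−Well P: −302a + 132b = −448;  Well R−Well P: −125a + 251b = −153.
Solving gives a = 1.55563, b = 0.16515.
|∇z| = √(a²+b²) = 1.56437, so dip δ = arctan(1.56437) = 57.41°.
True thickness = vertical thickness × cos δ = 54.5 × cos 57.41° = 29.35 m.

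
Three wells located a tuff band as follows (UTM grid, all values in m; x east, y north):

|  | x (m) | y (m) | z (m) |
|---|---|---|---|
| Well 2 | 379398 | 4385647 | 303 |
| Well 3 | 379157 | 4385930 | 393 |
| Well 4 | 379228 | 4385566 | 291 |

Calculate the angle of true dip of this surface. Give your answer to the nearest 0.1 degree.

Two edge vectors: Well 2→Well 3 = (-241, 283, 90), Well 2→Well 4 = (-170, -81, -12).
Normal n = (Well 2→Well 3) × (Well 2→Well 4) = (3894, -18192, 67631).
So ∂z/∂x = −n_x/n_z = −0.05758 and ∂z/∂y = −n_y/n_z = 0.26899.
Gradient magnitude |∇z| = √(a² + b²) = √(0.00332 + 0.07236) = 0.27508.
True dip = arctan(0.27508) = 15.4°, dipping toward SSE (azimuth ≈ 168°).

15.4°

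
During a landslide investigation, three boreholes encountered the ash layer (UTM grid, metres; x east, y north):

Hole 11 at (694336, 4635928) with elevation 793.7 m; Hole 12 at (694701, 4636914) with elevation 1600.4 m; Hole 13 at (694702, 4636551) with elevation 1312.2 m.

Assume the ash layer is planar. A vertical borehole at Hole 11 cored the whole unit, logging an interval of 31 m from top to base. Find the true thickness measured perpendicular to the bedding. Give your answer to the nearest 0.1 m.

Two edge vectors: Hole 11→Hole 12 = (365, 986, 806.7), Hole 11→Hole 13 = (366, 623, 518.5).
Normal n = (Hole 11→Hole 12) × (Hole 11→Hole 13) = (8666.9, 105999.7, -133481).
So ∂z/∂x = −n_x/n_z = 0.06493 and ∂z/∂y = −n_y/n_z = 0.79412.
|∇z| = √(a²+b²) = 0.79677, so dip δ = arctan(0.79677) = 38.55°.
True thickness = vertical thickness × cos δ = 31 × cos 38.55° = 24.2 m.

24.2 m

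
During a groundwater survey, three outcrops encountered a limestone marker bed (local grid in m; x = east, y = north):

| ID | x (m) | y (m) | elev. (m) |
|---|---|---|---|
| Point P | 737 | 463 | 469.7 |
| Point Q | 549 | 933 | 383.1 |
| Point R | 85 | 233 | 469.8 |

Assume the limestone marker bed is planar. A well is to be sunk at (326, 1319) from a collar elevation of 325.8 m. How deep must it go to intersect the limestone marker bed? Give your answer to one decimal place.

Two edge vectors: Point P→Point Q = (-188, 470, -86.6), Point P→Point R = (-652, -230, 0.1).
Normal n = (Point P→Point Q) × (Point P→Point R) = (-19871, 56482, 349680).
So ∂z/∂x = −n_x/n_z = 0.056826 and ∂z/∂y = −n_y/n_z = −0.161525.
Intercept c from Point P: 469.7 − 41.88 + 74.79 = 502.61.
At (326, 1319): z_contact = 18.53 − 213.05 + 502.61 = 308.08 m.
Depth below ground = 325.8 − 308.08 = 17.7 m.

17.7 m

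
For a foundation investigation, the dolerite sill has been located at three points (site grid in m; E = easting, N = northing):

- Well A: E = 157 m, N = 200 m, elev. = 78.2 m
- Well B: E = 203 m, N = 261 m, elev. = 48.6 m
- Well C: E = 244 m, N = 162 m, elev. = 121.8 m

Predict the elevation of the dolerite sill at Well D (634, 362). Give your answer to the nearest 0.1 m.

76.8 m

Two edge vectors: Well A→Well B = (46, 61, -29.6), Well A→Well C = (87, -38, 43.6).
Normal n = (Well A→Well B) × (Well A→Well C) = (1534.8, -4580.8, -7055).
So ∂z/∂E = −n_x/n_z = 0.21755 and ∂z/∂N = −n_y/n_z = −0.64930.
Intercept c from Well A: 78.2 − 34.16 + 129.86 = 173.90.
At (634, 362): z = 137.9 − 235.0 + 173.90 = 76.8 m.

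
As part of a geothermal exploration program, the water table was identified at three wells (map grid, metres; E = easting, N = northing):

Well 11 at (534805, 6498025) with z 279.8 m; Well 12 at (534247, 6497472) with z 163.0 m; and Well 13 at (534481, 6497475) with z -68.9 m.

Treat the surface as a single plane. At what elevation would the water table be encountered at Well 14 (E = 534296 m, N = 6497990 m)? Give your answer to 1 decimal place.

Let the plane be z = a·E + b·N + c.
Well 12−Well 11: −558a − 553b = −116.8;  Well 13−Well 11: −324a − 550b = −348.7.
Solving gives a = −1.006757328, b = 1.227071590.
Then c = 279.8 − a·534805 − b·6498025 = −7434843.21.
At (534296, 6497990): z = −537906.4 + 7973498.9 − 7434843.21 = 749.3 m.

749.3 m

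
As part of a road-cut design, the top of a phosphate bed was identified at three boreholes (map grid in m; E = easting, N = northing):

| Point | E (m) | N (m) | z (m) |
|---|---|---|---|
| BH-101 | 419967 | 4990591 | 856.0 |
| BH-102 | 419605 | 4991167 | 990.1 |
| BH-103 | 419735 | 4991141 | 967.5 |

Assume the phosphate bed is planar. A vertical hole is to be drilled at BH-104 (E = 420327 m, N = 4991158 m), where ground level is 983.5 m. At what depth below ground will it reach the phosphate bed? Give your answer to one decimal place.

99.8 m

Two edge vectors: BH-101→BH-102 = (-362, 576, 134.1), BH-101→BH-103 = (-232, 550, 111.5).
Normal n = (BH-101→BH-102) × (BH-101→BH-103) = (-9531, 9251.8, -65468).
So ∂z/∂E = −n_x/n_z = −0.145582575 and ∂z/∂N = −n_y/n_z = 0.141317896.
Intercept c from BH-101: 856 + 61139.88 − 705259.82 = −643263.94.
At (420327, 4991158): z_contact = −61192.29 + 705339.95 − 643263.94 = 883.72 m.
Depth below ground = 983.5 − 883.72 = 99.8 m.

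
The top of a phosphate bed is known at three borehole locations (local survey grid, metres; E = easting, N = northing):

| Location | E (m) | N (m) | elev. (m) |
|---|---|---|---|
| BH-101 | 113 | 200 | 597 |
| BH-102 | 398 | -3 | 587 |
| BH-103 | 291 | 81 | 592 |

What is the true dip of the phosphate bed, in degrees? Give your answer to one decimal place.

10.1°

Let the plane be z = a·E + b·N + c.
BH-102−BH-101: 285a − 203b = −10;  BH-103−BH-101: 178a − 119b = −5.
Solving gives a = 0.07886, b = 0.15998.
Gradient magnitude |∇z| = √(a² + b²) = √(0.00622 + 0.02559) = 0.17836.
True dip = arctan(0.17836) = 10.1°, dipping toward SSW (azimuth ≈ 206°).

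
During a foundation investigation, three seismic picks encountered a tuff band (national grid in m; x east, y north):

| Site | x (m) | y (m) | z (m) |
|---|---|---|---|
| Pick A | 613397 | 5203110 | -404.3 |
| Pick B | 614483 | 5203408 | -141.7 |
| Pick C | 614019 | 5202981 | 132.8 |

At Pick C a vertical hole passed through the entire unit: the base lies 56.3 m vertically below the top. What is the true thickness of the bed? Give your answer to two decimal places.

Two edge vectors: Pick A→Pick B = (1086, 298, 262.6), Pick A→Pick C = (622, -129, 537.1).
Normal n = (Pick A→Pick B) × (Pick A→Pick C) = (193931.2, -419953.4, -325450).
So ∂z/∂x = −n_x/n_z = 0.59589 and ∂z/∂y = −n_y/n_z = −1.29038.
|∇z| = √(a²+b²) = 1.42132, so dip δ = arctan(1.42132) = 54.87°.
True thickness = vertical thickness × cos δ = 56.3 × cos 54.87° = 32.40 m.

32.40 m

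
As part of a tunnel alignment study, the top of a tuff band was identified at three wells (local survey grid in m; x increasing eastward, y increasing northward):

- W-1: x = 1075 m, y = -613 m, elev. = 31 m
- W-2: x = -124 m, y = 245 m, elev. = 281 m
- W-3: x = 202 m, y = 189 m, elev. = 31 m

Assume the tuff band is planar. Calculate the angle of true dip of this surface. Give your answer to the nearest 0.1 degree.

54.4°

Two edge vectors: W-1→W-2 = (-1199, 858, 250), W-1→W-3 = (-873, 802, 0).
Normal n = (W-1→W-2) × (W-1→W-3) = (-200500, -218250, -212564).
So ∂z/∂x = −n_x/n_z = −0.94325 and ∂z/∂y = −n_y/n_z = −1.02675.
Gradient magnitude |∇z| = √(a² + b²) = √(0.88971 + 1.05421) = 1.39425.
True dip = arctan(1.39425) = 54.4°, dipping toward NE (azimuth ≈ 043°).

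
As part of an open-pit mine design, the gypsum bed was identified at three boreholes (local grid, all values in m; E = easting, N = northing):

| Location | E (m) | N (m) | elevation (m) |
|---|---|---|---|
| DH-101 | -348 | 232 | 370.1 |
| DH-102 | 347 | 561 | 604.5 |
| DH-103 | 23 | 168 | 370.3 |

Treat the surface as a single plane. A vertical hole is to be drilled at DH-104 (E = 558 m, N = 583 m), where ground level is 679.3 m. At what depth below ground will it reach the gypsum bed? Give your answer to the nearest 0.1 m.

44.2 m

Let the plane be z = a·E + b·N + c.
DH-102−DH-101: 695a + 329b = 234.4;  DH-103−DH-101: 371a − 64b = 0.2.
Solving gives a = 0.09047, b = 0.52134.
Then c = 370.1 − a·-348 − b·232 = 280.63.
At (558, 583): z_contact = 50.48 + 303.94 + 280.63 = 635.06 m.
Depth below ground = 679.3 − 635.06 = 44.2 m.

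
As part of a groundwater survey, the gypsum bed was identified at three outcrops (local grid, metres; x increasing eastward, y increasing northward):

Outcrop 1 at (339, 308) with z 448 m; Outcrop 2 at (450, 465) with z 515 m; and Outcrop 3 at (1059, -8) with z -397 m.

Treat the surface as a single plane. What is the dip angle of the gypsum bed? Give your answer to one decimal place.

50.6°

Two edge vectors: Outcrop 1→Outcrop 2 = (111, 157, 67), Outcrop 1→Outcrop 3 = (720, -316, -845).
Normal n = (Outcrop 1→Outcrop 2) × (Outcrop 1→Outcrop 3) = (-111493, 142035, -148116).
So ∂z/∂x = −n_x/n_z = −0.75274 and ∂z/∂y = −n_y/n_z = 0.95894.
Gradient magnitude |∇z| = √(a² + b²) = √(0.56662 + 0.91957) = 1.21910.
True dip = arctan(1.21910) = 50.6°, dipping toward SE (azimuth ≈ 142°).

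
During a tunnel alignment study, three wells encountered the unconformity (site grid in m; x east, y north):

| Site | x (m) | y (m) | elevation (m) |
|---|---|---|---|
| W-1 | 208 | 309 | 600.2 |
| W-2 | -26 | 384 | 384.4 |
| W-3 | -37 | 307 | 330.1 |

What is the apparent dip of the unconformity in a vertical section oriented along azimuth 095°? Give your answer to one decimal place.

Two edge vectors: W-1→W-2 = (-234, 75, -215.8), W-1→W-3 = (-245, -2, -270.1).
Normal n = (W-1→W-2) × (W-1→W-3) = (-20689.1, -10332.4, 18843).
So ∂z/∂x = −n_x/n_z = 1.09797 and ∂z/∂y = −n_y/n_z = 0.54834.
Unit vector along 095° is (sin 95°, cos 95°) = (0.9962, -0.0872).
Slope in that direction = a·(0.9962) + b·(-0.0872) = 1.04600.
Apparent dip = arctan|1.04600| = 46.3° (true dip is 50.8°, so apparent ≤ true as expected).

46.3°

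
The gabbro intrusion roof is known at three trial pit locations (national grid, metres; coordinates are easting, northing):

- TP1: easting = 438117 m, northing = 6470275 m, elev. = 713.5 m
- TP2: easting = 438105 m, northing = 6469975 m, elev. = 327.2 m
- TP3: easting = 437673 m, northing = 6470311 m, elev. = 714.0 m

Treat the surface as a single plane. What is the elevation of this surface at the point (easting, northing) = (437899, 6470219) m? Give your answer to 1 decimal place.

619.2 m

Let the plane be z = a·easting + b·northing + c.
TP2−TP1: −12a − 300b = −386.3;  TP3−TP1: −444a + 36b = 0.5.
Solving gives a = 0.102945402, b = 1.283548851.
Then c = 713.5 − a·438117 − b·6470275 = −8349302.67.
At (437899, 6470219): z = 45079.7 + 8304842.2 − 8349302.67 = 619.2 m.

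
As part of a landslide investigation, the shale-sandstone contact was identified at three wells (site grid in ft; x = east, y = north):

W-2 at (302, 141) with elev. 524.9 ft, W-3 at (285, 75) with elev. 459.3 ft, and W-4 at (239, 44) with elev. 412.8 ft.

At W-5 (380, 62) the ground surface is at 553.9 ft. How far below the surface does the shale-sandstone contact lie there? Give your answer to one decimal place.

Two edge vectors: W-2→W-3 = (-17, -66, -65.6), W-2→W-4 = (-63, -97, -112.1).
Normal n = (W-2→W-3) × (W-2→W-4) = (1035.4, 2227.1, -2509).
So ∂z/∂x = −n_x/n_z = 0.41267 and ∂z/∂y = −n_y/n_z = 0.88764.
Intercept c from W-2: 524.9 − 124.63 − 125.16 = 275.11.
At (380, 62): z_contact = 156.82 + 55.03 + 275.11 = 486.96 ft.
Depth below ground = 553.9 − 486.96 = 66.9 ft.

66.9 ft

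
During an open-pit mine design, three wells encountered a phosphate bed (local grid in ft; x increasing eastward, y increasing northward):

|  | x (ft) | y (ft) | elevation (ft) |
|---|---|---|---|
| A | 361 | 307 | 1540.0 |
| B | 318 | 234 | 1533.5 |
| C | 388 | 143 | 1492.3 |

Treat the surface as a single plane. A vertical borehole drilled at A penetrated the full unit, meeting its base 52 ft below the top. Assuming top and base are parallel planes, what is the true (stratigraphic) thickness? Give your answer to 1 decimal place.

Two edge vectors: A→B = (-43, -73, -6.5), A→C = (27, -164, -47.7).
Normal n = (A→B) × (A→C) = (2416.1, -2226.6, 9023).
So ∂z/∂x = −n_x/n_z = −0.26777 and ∂z/∂y = −n_y/n_z = 0.24677.
|∇z| = √(a²+b²) = 0.36414, so dip δ = arctan(0.36414) = 20.01°.
True thickness = vertical thickness × cos δ = 52 × cos 20.01° = 48.9 ft.

48.9 ft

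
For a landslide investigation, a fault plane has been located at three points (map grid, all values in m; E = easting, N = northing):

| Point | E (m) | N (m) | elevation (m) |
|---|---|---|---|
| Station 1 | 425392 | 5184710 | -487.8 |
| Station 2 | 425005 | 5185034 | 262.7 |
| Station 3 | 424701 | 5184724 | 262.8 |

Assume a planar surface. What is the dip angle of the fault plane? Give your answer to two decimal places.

Two edge vectors: Station 1→Station 2 = (-387, 324, 750.5), Station 1→Station 3 = (-691, 14, 750.6).
Normal n = (Station 1→Station 2) × (Station 1→Station 3) = (232687.4, -228113.3, 218466).
So ∂z/∂E = −n_x/n_z = −1.06510 and ∂z/∂N = −n_y/n_z = 1.04416.
Gradient magnitude |∇z| = √(a² + b²) = √(1.13443 + 1.09027) = 1.49154.
True dip = arctan(1.49154) = 56.16°, dipping toward SE (azimuth ≈ 134°).

56.16°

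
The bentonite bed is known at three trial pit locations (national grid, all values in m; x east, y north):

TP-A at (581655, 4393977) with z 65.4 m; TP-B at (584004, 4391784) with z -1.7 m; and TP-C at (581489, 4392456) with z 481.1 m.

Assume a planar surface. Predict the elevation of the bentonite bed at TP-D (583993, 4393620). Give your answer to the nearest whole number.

Let the plane be z = a·x + b·y + c.
TP-B−TP-A: 2349a − 2193b = −67.1;  TP-C−TP-A: −166a − 1521b = 415.7.
Solving gives a = −0.25748627, b = −0.24520531.
Then c = 65.4 − a·581655 − b·4393977 = 1227260.08.
At (583993, 4393620): z = −150370.2 − 1077339.0 + 1227260.08 = -449.1 m.

-449 m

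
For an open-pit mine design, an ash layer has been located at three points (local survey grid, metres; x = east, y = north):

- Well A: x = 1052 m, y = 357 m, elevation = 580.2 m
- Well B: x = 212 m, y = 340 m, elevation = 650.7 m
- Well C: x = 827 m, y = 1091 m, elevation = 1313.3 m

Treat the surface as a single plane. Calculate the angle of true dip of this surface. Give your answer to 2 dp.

44.20°

Let the plane be z = a·x + b·y + c.
Well B−Well A: −840a − 17b = 70.5;  Well C−Well A: −225a + 734b = 733.1.
Solving gives a = −0.10350, b = 0.96705.
Gradient magnitude |∇z| = √(a² + b²) = √(0.01071 + 0.93518) = 0.97257.
True dip = arctan(0.97257) = 44.20°, dipping toward S (azimuth ≈ 174°).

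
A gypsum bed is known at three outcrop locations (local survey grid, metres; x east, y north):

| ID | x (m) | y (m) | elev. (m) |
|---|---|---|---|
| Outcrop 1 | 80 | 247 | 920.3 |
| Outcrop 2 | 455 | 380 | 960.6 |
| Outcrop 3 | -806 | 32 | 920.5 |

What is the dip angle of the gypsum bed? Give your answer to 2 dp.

Let the plane be z = a·x + b·y + c.
Outcrop 2−Outcrop 1: 375a + 133b = 40.3;  Outcrop 3−Outcrop 1: −886a − 215b = 0.2.
Solving gives a = −0.23355, b = 0.96151.
Gradient magnitude |∇z| = √(a² + b²) = √(0.05455 + 0.92451) = 0.98947.
True dip = arctan(0.98947) = 44.70°, dipping toward SSE (azimuth ≈ 166°).

44.70°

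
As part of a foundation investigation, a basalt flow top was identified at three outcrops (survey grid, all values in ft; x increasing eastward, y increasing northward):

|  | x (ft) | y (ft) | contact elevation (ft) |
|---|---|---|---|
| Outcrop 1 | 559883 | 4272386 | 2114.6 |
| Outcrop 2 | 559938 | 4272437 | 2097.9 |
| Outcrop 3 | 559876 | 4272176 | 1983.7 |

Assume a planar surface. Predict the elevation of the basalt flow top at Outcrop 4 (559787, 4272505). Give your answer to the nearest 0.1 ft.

2279.7 ft

Two edge vectors: Outcrop 1→Outcrop 2 = (55, 51, -16.7), Outcrop 1→Outcrop 3 = (-7, -210, -130.9).
Normal n = (Outcrop 1→Outcrop 2) × (Outcrop 1→Outcrop 3) = (-10182.9, 7316.4, -11193).
So ∂z/∂x = −n_x/n_z = −0.909756098 and ∂z/∂y = −n_y/n_z = 0.653658537.
Intercept c from Outcrop 1: 2114.6 + 509356.97 − 2792681.58 = −2281210.01.
At (559787, 4272505): z = −509269.6 + 2792759.4 − 2281210.01 = 2279.7 ft.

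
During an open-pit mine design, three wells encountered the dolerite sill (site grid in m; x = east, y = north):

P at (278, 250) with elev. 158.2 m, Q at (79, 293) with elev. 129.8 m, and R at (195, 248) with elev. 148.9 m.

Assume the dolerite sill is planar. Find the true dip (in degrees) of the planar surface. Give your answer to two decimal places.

9.75°

Two edge vectors: P→Q = (-199, 43, -28.4), P→R = (-83, -2, -9.3).
Normal n = (P→Q) × (P→R) = (-456.7, 506.5, 3967).
So ∂z/∂x = −n_x/n_z = 0.11512 and ∂z/∂y = −n_y/n_z = −0.12768.
Gradient magnitude |∇z| = √(a² + b²) = √(0.01325 + 0.01630) = 0.17192.
True dip = arctan(0.17192) = 9.75°, dipping toward NW (azimuth ≈ 318°).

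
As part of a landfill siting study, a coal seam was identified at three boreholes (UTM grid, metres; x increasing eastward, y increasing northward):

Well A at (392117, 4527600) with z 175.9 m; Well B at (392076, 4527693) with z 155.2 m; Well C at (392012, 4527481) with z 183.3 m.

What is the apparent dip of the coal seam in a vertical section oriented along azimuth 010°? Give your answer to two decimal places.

8.28°

Let the plane be z = a·x + b·y + c.
Well B−Well A: −41a + 93b = −20.7;  Well C−Well A: −105a − 119b = 7.4.
Solving gives a = 0.12122, b = −0.16914.
Unit vector along 010° is (sin 10°, cos 10°) = (0.1736, 0.9848).
Slope in that direction = a·(0.1736) + b·(0.9848) = −0.14552.
Apparent dip = arctan|0.14552| = 8.28° (true dip is 11.8°, so apparent ≤ true as expected).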